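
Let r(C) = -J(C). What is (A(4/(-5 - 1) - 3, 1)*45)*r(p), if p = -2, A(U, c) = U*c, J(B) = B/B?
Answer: 165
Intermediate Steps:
J(B) = 1
r(C) = -1 (r(C) = -1*1 = -1)
(A(4/(-5 - 1) - 3, 1)*45)*r(p) = (((4/(-5 - 1) - 3)*1)*45)*(-1) = (((4/(-6) - 3)*1)*45)*(-1) = (((4*(-⅙) - 3)*1)*45)*(-1) = (((-⅔ - 3)*1)*45)*(-1) = (-11/3*1*45)*(-1) = -11/3*45*(-1) = -165*(-1) = 165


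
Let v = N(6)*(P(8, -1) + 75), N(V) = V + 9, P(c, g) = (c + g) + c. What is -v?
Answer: -1350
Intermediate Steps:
P(c, g) = g + 2*c
N(V) = 9 + V
v = 1350 (v = (9 + 6)*((-1 + 2*8) + 75) = 15*((-1 + 16) + 75) = 15*(15 + 75) = 15*90 = 1350)
-v = -1*1350 = -1350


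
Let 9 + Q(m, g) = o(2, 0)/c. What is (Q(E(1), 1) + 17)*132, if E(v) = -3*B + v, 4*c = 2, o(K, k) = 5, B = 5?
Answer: 2376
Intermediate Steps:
c = ½ (c = (¼)*2 = ½ ≈ 0.50000)
E(v) = -15 + v (E(v) = -3*5 + v = -15 + v)
Q(m, g) = 1 (Q(m, g) = -9 + 5/(½) = -9 + 5*2 = -9 + 10 = 1)
(Q(E(1), 1) + 17)*132 = (1 + 17)*132 = 18*132 = 2376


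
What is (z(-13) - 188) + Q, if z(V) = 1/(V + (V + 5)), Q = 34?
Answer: -3235/21 ≈ -154.05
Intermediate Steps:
z(V) = 1/(5 + 2*V) (z(V) = 1/(V + (5 + V)) = 1/(5 + 2*V))
(z(-13) - 188) + Q = (1/(5 + 2*(-13)) - 188) + 34 = (1/(5 - 26) - 188) + 34 = (1/(-21) - 188) + 34 = (-1/21 - 188) + 34 = -3949/21 + 34 = -3235/21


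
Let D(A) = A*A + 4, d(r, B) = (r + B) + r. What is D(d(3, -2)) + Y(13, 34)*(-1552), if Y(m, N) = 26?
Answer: -40332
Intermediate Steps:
d(r, B) = B + 2*r (d(r, B) = (B + r) + r = B + 2*r)
D(A) = 4 + A² (D(A) = A² + 4 = 4 + A²)
D(d(3, -2)) + Y(13, 34)*(-1552) = (4 + (-2 + 2*3)²) + 26*(-1552) = (4 + (-2 + 6)²) - 40352 = (4 + 4²) - 40352 = (4 + 16) - 40352 = 20 - 40352 = -40332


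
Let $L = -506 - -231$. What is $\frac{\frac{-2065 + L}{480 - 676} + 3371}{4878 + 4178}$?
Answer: $\frac{41441}{110936} \approx 0.37356$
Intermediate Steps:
$L = -275$ ($L = -506 + 231 = -275$)
$\frac{\frac{-2065 + L}{480 - 676} + 3371}{4878 + 4178} = \frac{\frac{-2065 - 275}{480 - 676} + 3371}{4878 + 4178} = \frac{- \frac{2340}{-196} + 3371}{9056} = \left(\left(-2340\right) \left(- \frac{1}{196}\right) + 3371\right) \frac{1}{9056} = \left(\frac{585}{49} + 3371\right) \frac{1}{9056} = \frac{165764}{49} \cdot \frac{1}{9056} = \frac{41441}{110936}$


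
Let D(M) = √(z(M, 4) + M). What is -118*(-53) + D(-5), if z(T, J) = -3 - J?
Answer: 6254 + 2*I*√3 ≈ 6254.0 + 3.4641*I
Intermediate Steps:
D(M) = √(-7 + M) (D(M) = √((-3 - 1*4) + M) = √((-3 - 4) + M) = √(-7 + M))
-118*(-53) + D(-5) = -118*(-53) + √(-7 - 5) = 6254 + √(-12) = 6254 + 2*I*√3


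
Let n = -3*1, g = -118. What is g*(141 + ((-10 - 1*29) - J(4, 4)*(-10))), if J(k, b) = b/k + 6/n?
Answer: -10856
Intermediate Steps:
n = -3
J(k, b) = -2 + b/k (J(k, b) = b/k + 6/(-3) = b/k + 6*(-⅓) = b/k - 2 = -2 + b/k)
g*(141 + ((-10 - 1*29) - J(4, 4)*(-10))) = -118*(141 + ((-10 - 1*29) - (-2 + 4/4)*(-10))) = -118*(141 + ((-10 - 29) - (-2 + 4*(¼))*(-10))) = -118*(141 + (-39 - (-2 + 1)*(-10))) = -118*(141 + (-39 - (-1)*(-10))) = -118*(141 + (-39 - 1*10)) = -118*(141 + (-39 - 10)) = -118*(141 - 49) = -118*92 = -10856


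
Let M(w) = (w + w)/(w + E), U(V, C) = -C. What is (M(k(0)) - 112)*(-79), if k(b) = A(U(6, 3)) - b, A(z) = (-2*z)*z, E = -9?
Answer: 26228/3 ≈ 8742.7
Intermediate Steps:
A(z) = -2*z²
k(b) = -18 - b (k(b) = -2*(-1*3)² - b = -2*(-3)² - b = -2*9 - b = -18 - b)
M(w) = 2*w/(-9 + w) (M(w) = (w + w)/(w - 9) = (2*w)/(-9 + w) = 2*w/(-9 + w))
(M(k(0)) - 112)*(-79) = (2*(-18 - 1*0)/(-9 + (-18 - 1*0)) - 112)*(-79) = (2*(-18 + 0)/(-9 + (-18 + 0)) - 112)*(-79) = (2*(-18)/(-9 - 18) - 112)*(-79) = (2*(-18)/(-27) - 112)*(-79) = (2*(-18)*(-1/27) - 112)*(-79) = (4/3 - 112)*(-79) = -332/3*(-79) = 26228/3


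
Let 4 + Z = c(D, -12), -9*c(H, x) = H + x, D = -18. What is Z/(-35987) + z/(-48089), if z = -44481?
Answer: 4802309419/5191736529 ≈ 0.92499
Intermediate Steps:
c(H, x) = -H/9 - x/9 (c(H, x) = -(H + x)/9 = -H/9 - x/9)
Z = -⅔ (Z = -4 + (-⅑*(-18) - ⅑*(-12)) = -4 + (2 + 4/3) = -4 + 10/3 = -⅔ ≈ -0.66667)
Z/(-35987) + z/(-48089) = -⅔/(-35987) - 44481/(-48089) = -⅔*(-1/35987) - 44481*(-1/48089) = 2/107961 + 44481/48089 = 4802309419/5191736529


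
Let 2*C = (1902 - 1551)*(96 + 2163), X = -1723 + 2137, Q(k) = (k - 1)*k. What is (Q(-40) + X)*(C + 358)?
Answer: 815052875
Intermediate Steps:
Q(k) = k*(-1 + k) (Q(k) = (-1 + k)*k = k*(-1 + k))
X = 414
C = 792909/2 (C = ((1902 - 1551)*(96 + 2163))/2 = (351*2259)/2 = (1/2)*792909 = 792909/2 ≈ 3.9645e+5)
(Q(-40) + X)*(C + 358) = (-40*(-1 - 40) + 414)*(792909/2 + 358) = (-40*(-41) + 414)*(793625/2) = (1640 + 414)*(793625/2) = 2054*(793625/2) = 815052875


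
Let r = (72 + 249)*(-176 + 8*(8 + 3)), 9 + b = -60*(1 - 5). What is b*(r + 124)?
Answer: -6496644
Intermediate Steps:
b = 231 (b = -9 - 60*(1 - 5) = -9 - 60*(-4) = -9 - 15*(-16) = -9 + 240 = 231)
r = -28248 (r = 321*(-176 + 8*11) = 321*(-176 + 88) = 321*(-88) = -28248)
b*(r + 124) = 231*(-28248 + 124) = 231*(-28124) = -6496644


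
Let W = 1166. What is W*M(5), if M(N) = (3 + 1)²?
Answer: 18656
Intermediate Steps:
M(N) = 16 (M(N) = 4² = 16)
W*M(5) = 1166*16 = 18656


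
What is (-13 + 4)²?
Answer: 81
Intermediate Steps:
(-13 + 4)² = (-9)² = 81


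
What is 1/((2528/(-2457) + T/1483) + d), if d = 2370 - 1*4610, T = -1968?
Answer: -3643731/8170541840 ≈ -0.00044596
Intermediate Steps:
d = -2240 (d = 2370 - 4610 = -2240)
1/((2528/(-2457) + T/1483) + d) = 1/((2528/(-2457) - 1968/1483) - 2240) = 1/((2528*(-1/2457) - 1968*1/1483) - 2240) = 1/((-2528/2457 - 1968/1483) - 2240) = 1/(-8584400/3643731 - 2240) = 1/(-8170541840/3643731) = -3643731/8170541840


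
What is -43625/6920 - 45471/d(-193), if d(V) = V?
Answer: 61247939/267112 ≈ 229.30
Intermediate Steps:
-43625/6920 - 45471/d(-193) = -43625/6920 - 45471/(-193) = -43625*1/6920 - 45471*(-1/193) = -8725/1384 + 45471/193 = 61247939/267112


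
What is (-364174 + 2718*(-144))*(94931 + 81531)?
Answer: -133328687492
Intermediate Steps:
(-364174 + 2718*(-144))*(94931 + 81531) = (-364174 - 391392)*176462 = -755566*176462 = -133328687492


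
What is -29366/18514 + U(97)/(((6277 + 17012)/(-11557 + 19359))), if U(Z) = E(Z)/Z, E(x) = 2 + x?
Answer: -8673097751/6970622827 ≈ -1.2442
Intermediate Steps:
U(Z) = (2 + Z)/Z
-29366/18514 + U(97)/(((6277 + 17012)/(-11557 + 19359))) = -29366/18514 + ((2 + 97)/97)/(((6277 + 17012)/(-11557 + 19359))) = -29366*1/18514 + ((1/97)*99)/((23289/7802)) = -14683/9257 + 99/(97*((23289*(1/7802)))) = -14683/9257 + 99/(97*(23289/7802)) = -14683/9257 + (99/97)*(7802/23289) = -14683/9257 + 257466/753011 = -8673097751/6970622827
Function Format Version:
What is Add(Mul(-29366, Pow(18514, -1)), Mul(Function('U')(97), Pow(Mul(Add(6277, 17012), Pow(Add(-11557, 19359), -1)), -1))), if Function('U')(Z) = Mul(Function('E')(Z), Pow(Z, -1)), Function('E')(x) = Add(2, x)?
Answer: Rational(-8673097751, 6970622827) ≈ -1.2442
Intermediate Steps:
Function('U')(Z) = Mul(Pow(Z, -1), Add(2, Z)) (Function('U')(Z) = Mul(Add(2, Z), Pow(Z, -1)) = Mul(Pow(Z, -1), Add(2, Z)))
Add(Mul(-29366, Pow(18514, -1)), Mul(Function('U')(97), Pow(Mul(Add(6277, 17012), Pow(Add(-11557, 19359), -1)), -1))) = Add(Mul(-29366, Pow(18514, -1)), Mul(Mul(Pow(97, -1), Add(2, 97)), Pow(Mul(Add(6277, 17012), Pow(Add(-11557, 19359), -1)), -1))) = Add(Mul(-29366, Rational(1, 18514)), Mul(Mul(Rational(1, 97), 99), Pow(Mul(23289, Pow(7802, -1)), -1))) = Add(Rational(-14683, 9257), Mul(Rational(99, 97), Pow(Mul(23289, Rational(1, 7802)), -1))) = Add(Rational(-14683, 9257), Mul(Rational(99, 97), Pow(Rational(23289, 7802), -1))) = Add(Rational(-14683, 9257), Mul(Rational(99, 97), Rational(7802, 23289))) = Add(Rational(-14683, 9257), Rational(257466, 753011)) = Rational(-8673097751, 6970622827)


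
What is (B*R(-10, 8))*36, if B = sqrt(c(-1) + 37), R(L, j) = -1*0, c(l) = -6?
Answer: 0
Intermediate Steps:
R(L, j) = 0
B = sqrt(31) (B = sqrt(-6 + 37) = sqrt(31) ≈ 5.5678)
(B*R(-10, 8))*36 = (sqrt(31)*0)*36 = 0*36 = 0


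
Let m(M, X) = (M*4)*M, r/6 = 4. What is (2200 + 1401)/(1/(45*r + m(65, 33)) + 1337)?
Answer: 64745980/24039261 ≈ 2.6933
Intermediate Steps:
r = 24 (r = 6*4 = 24)
m(M, X) = 4*M² (m(M, X) = (4*M)*M = 4*M²)
(2200 + 1401)/(1/(45*r + m(65, 33)) + 1337) = (2200 + 1401)/(1/(45*24 + 4*65²) + 1337) = 3601/(1/(1080 + 4*4225) + 1337) = 3601/(1/(1080 + 16900) + 1337) = 3601/(1/17980 + 1337) = 3601/(24039261/17980) = 3601*(17980/24039261) = 64745980/24039261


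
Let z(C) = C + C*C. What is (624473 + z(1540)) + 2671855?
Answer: 5669468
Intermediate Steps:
z(C) = C + C²
(624473 + z(1540)) + 2671855 = (624473 + 1540*(1 + 1540)) + 2671855 = (624473 + 1540*1541) + 2671855 = (624473 + 2373140) + 2671855 = 2997613 + 2671855 = 5669468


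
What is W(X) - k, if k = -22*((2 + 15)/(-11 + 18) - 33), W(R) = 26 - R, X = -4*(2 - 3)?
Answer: -4554/7 ≈ -650.57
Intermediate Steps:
X = 4 (X = -4*(-1) = 4)
k = 4708/7 (k = -22*(17/7 - 33) = -22*(-214/7) = 4708/7 ≈ 672.57)
W(X) - k = (26 - 1*4) - 1*4708/7 = (26 - 4) - 4708/7 = 22 - 4708/7 = -4554/7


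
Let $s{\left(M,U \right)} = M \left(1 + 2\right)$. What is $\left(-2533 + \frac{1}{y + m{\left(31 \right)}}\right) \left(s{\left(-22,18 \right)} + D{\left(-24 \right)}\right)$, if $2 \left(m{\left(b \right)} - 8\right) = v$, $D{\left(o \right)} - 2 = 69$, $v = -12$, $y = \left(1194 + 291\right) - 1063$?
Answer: $- \frac{5369955}{424} \approx -12665.0$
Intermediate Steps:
$y = 422$ ($y = 1485 - 1063 = 422$)
$D{\left(o \right)} = 71$ ($D{\left(o \right)} = 2 + 69 = 71$)
$m{\left(b \right)} = 2$ ($m{\left(b \right)} = 8 + \frac{1}{2} \left(-12\right) = 8 - 6 = 2$)
$s{\left(M,U \right)} = 3 M$ ($s{\left(M,U \right)} = M 3 = 3 M$)
$\left(-2533 + \frac{1}{y + m{\left(31 \right)}}\right) \left(s{\left(-22,18 \right)} + D{\left(-24 \right)}\right) = \left(-2533 + \frac{1}{422 + 2}\right) \left(3 \left(-22\right) + 71\right) = \left(-2533 + \frac{1}{424}\right) \left(-66 + 71\right) = \left(-2533 + \frac{1}{424}\right) 5 = \left(- \frac{1073991}{424}\right) 5 = - \frac{5369955}{424}$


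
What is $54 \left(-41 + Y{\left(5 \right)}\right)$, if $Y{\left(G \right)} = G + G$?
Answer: $-1674$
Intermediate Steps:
$Y{\left(G \right)} = 2 G$
$54 \left(-41 + Y{\left(5 \right)}\right) = 54 \left(-41 + 2 \cdot 5\right) = 54 \left(-41 + 10\right) = 54 \left(-31\right) = -1674$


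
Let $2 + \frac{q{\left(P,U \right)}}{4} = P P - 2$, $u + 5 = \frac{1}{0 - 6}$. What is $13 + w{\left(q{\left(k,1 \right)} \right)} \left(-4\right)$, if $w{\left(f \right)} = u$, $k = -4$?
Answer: $\frac{101}{3} \approx 33.667$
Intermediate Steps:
$u = - \frac{31}{6}$ ($u = -5 + \frac{1}{0 - 6} = -5 + \frac{1}{-6} = -5 - \frac{1}{6} = - \frac{31}{6} \approx -5.1667$)
$q{\left(P,U \right)} = -16 + 4 P^{2}$ ($q{\left(P,U \right)} = -8 + 4 \left(P P - 2\right) = -8 + 4 \left(P^{2} - 2\right) = -8 + 4 \left(-2 + P^{2}\right) = -8 + \left(-8 + 4 P^{2}\right) = -16 + 4 P^{2}$)
$w{\left(f \right)} = - \frac{31}{6}$
$13 + w{\left(q{\left(k,1 \right)} \right)} \left(-4\right) = 13 - - \frac{62}{3} = 13 + \frac{62}{3} = \frac{101}{3}$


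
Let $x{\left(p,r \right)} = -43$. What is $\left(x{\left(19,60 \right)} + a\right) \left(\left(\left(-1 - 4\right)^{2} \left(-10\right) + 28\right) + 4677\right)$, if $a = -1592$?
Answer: $-7283925$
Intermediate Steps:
$\left(x{\left(19,60 \right)} + a\right) \left(\left(\left(-1 - 4\right)^{2} \left(-10\right) + 28\right) + 4677\right) = \left(-43 - 1592\right) \left(\left(\left(-1 - 4\right)^{2} \left(-10\right) + 28\right) + 4677\right) = - 1635 \left(\left(\left(-5\right)^{2} \left(-10\right) + 28\right) + 4677\right) = - 1635 \left(\left(25 \left(-10\right) + 28\right) + 4677\right) = - 1635 \left(\left(-250 + 28\right) + 4677\right) = - 1635 \left(-222 + 4677\right) = \left(-1635\right) 4455 = -7283925$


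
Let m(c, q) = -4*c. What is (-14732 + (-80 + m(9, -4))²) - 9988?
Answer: -11264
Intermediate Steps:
(-14732 + (-80 + m(9, -4))²) - 9988 = (-14732 + (-80 - 4*9)²) - 9988 = (-14732 + (-80 - 36)²) - 9988 = (-14732 + (-116)²) - 9988 = (-14732 + 13456) - 9988 = -1276 - 9988 = -11264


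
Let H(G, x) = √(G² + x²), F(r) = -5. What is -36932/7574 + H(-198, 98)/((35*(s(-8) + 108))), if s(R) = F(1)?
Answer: -2638/541 + 2*√12202/3605 ≈ -4.8149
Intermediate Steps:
s(R) = -5
-36932/7574 + H(-198, 98)/((35*(s(-8) + 108))) = -36932/7574 + √((-198)² + 98²)/((35*(-5 + 108))) = -36932*1/7574 + √(39204 + 9604)/((35*103)) = -2638/541 + √48808/3605 = -2638/541 + (2*√12202)*(1/3605) = -2638/541 + 2*√12202/3605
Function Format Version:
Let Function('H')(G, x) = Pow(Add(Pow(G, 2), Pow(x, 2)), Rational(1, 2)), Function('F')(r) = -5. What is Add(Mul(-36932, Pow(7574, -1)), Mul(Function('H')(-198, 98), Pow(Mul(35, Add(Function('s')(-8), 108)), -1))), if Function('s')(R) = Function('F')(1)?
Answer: Add(Rational(-2638, 541), Mul(Rational(2, 3605), Pow(12202, Rational(1, 2)))) ≈ -4.8149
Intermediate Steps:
Function('s')(R) = -5
Add(Mul(-36932, Pow(7574, -1)), Mul(Function('H')(-198, 98), Pow(Mul(35, Add(Function('s')(-8), 108)), -1))) = Add(Mul(-36932, Pow(7574, -1)), Mul(Pow(Add(Pow(-198, 2), Pow(98, 2)), Rational(1, 2)), Pow(Mul(35, Add(-5, 108)), -1))) = Add(Mul(-36932, Rational(1, 7574)), Mul(Pow(Add(39204, 9604), Rational(1, 2)), Pow(Mul(35, 103), -1))) = Add(Rational(-2638, 541), Mul(Pow(48808, Rational(1, 2)), Pow(3605, -1))) = Add(Rational(-2638, 541), Mul(Mul(2, Pow(12202, Rational(1, 2))), Rational(1, 3605))) = Add(Rational(-2638, 541), Mul(Rational(2, 3605), Pow(12202, Rational(1, 2))))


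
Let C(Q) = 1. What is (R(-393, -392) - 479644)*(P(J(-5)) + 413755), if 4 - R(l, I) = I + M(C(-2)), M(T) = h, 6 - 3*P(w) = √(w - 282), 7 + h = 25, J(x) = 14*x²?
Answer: -198299662362 + 958532*√17/3 ≈ -1.9830e+11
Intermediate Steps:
h = 18 (h = -7 + 25 = 18)
P(w) = 2 - √(-282 + w)/3 (P(w) = 2 - √(w - 282)/3 = 2 - √(-282 + w)/3)
M(T) = 18
R(l, I) = -14 - I (R(l, I) = 4 - (I + 18) = 4 - (18 + I) = 4 + (-18 - I) = -14 - I)
(R(-393, -392) - 479644)*(P(J(-5)) + 413755) = ((-14 - 1*(-392)) - 479644)*((2 - √(-282 + 14*(-5)²)/3) + 413755) = ((-14 + 392) - 479644)*((2 - √(-282 + 14*25)/3) + 413755) = (378 - 479644)*((2 - √(-282 + 350)/3) + 413755) = -479266*((2 - 2*√17/3) + 413755) = -479266*(413757 - 2*√17/3) = -198299662362 + 958532*√17/3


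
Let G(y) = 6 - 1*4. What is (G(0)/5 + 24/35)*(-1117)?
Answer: -42446/35 ≈ -1212.7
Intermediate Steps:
G(y) = 2 (G(y) = 6 - 4 = 2)
(G(0)/5 + 24/35)*(-1117) = (2/5 + 24/35)*(-1117) = (38/35)*(-1117) = -42446/35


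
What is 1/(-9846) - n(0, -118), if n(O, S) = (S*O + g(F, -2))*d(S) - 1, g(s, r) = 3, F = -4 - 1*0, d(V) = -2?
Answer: 68921/9846 ≈ 6.9999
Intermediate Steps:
F = -4 (F = -4 + 0 = -4)
n(O, S) = -7 - 2*O*S (n(O, S) = (S*O + 3)*(-2) - 1 = (O*S + 3)*(-2) - 1 = (3 + O*S)*(-2) - 1 = (-6 - 2*O*S) - 1 = -7 - 2*O*S)
1/(-9846) - n(0, -118) = 1/(-9846) - (-7 - 2*0*(-118)) = -1/9846 - (-7 + 0) = -1/9846 - 1*(-7) = -1/9846 + 7 = 68921/9846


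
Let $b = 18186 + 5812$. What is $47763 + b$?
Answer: $71761$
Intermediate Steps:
$b = 23998$
$47763 + b = 47763 + 23998 = 71761$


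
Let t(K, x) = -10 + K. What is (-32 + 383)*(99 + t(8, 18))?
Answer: 34047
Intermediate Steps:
(-32 + 383)*(99 + t(8, 18)) = (-32 + 383)*(99 + (-10 + 8)) = 351*(99 - 2) = 351*97 = 34047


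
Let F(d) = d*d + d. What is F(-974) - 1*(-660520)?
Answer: 1608222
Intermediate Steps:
F(d) = d + d² (F(d) = d² + d = d + d²)
F(-974) - 1*(-660520) = -974*(1 - 974) - 1*(-660520) = -974*(-973) + 660520 = 947702 + 660520 = 1608222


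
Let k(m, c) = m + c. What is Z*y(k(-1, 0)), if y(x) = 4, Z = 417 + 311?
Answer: 2912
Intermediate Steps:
k(m, c) = c + m
Z = 728
Z*y(k(-1, 0)) = 728*4 = 2912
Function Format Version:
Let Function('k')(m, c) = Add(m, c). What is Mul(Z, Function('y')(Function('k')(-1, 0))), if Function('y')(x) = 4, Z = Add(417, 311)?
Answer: 2912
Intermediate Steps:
Function('k')(m, c) = Add(c, m)
Z = 728
Mul(Z, Function('y')(Function('k')(-1, 0))) = Mul(728, 4) = 2912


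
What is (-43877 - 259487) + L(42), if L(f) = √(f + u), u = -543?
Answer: -303364 + I*√501 ≈ -3.0336e+5 + 22.383*I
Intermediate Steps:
L(f) = √(-543 + f) (L(f) = √(f - 543) = √(-543 + f))
(-43877 - 259487) + L(42) = (-43877 - 259487) + √(-543 + 42) = -303364 + √(-501) = -303364 + I*√501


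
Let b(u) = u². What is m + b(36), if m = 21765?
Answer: 23061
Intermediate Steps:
m + b(36) = 21765 + 36² = 21765 + 1296 = 23061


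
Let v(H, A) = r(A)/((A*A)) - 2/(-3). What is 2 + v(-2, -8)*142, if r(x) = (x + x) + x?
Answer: 521/12 ≈ 43.417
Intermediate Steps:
r(x) = 3*x (r(x) = 2*x + x = 3*x)
v(H, A) = ⅔ + 3/A (v(H, A) = (3*A)/((A*A)) - 2/(-3) = (3*A)/(A²) - 2*(-⅓) = (3*A)/A² + ⅔ = 3/A + ⅔ = ⅔ + 3/A)
2 + v(-2, -8)*142 = 2 + (⅔ + 3/(-8))*142 = 2 + (⅔ + 3*(-⅛))*142 = 2 + (⅔ - 3/8)*142 = 2 + (7/24)*142 = 2 + 497/12 = 521/12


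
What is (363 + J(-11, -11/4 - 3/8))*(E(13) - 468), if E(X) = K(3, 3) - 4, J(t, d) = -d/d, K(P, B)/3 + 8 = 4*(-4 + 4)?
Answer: -179552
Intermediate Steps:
K(P, B) = -24 (K(P, B) = -24 + 3*(4*(-4 + 4)) = -24 + 3*(4*0) = -24 + 3*0 = -24 + 0 = -24)
J(t, d) = -1 (J(t, d) = -1*1 = -1)
E(X) = -28 (E(X) = -24 - 4 = -28)
(363 + J(-11, -11/4 - 3/8))*(E(13) - 468) = (363 - 1)*(-28 - 468) = 362*(-496) = -179552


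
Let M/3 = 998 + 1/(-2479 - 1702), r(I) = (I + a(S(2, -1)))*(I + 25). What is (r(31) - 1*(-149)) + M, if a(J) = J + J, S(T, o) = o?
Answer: 19930824/4181 ≈ 4767.0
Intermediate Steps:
a(J) = 2*J
r(I) = (-2 + I)*(25 + I) (r(I) = (I + 2*(-1))*(I + 25) = (I - 2)*(25 + I) = (-2 + I)*(25 + I))
M = 12517911/4181 (M = 3*(998 + 1/(-2479 - 1702)) = 3*(998 + 1/(-4181)) = 3*(998 - 1/4181) = 3*(4172637/4181) = 12517911/4181 ≈ 2994.0)
(r(31) - 1*(-149)) + M = ((-50 + 31² + 23*31) - 1*(-149)) + 12517911/4181 = ((-50 + 961 + 713) + 149) + 12517911/4181 = (1624 + 149) + 12517911/4181 = 1773 + 12517911/4181 = 19930824/4181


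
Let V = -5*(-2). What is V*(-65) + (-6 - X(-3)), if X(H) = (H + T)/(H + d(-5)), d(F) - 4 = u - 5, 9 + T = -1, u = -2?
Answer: -3949/6 ≈ -658.17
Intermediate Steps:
T = -10 (T = -9 - 1 = -10)
d(F) = -3 (d(F) = 4 + (-2 - 5) = 4 - 7 = -3)
V = 10
X(H) = (-10 + H)/(-3 + H) (X(H) = (H - 10)/(H - 3) = (-10 + H)/(-3 + H))
V*(-65) + (-6 - X(-3)) = 10*(-65) + (-6 - (-10 - 3)/(-3 - 3)) = -650 + (-6 - (-13)/(-6)) = -650 + (-6 - (-1)*(-13)/6) = -650 + (-6 - 1*13/6) = -650 + (-6 - 13/6) = -650 - 49/6 = -3949/6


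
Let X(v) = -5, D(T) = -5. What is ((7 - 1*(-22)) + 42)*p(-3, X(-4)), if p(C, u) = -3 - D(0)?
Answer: 142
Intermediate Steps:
p(C, u) = 2 (p(C, u) = -3 - 1*(-5) = -3 + 5 = 2)
((7 - 1*(-22)) + 42)*p(-3, X(-4)) = ((7 - 1*(-22)) + 42)*2 = ((7 + 22) + 42)*2 = (29 + 42)*2 = 71*2 = 142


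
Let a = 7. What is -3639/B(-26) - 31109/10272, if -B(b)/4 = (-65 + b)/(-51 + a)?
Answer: 408346969/934752 ≈ 436.85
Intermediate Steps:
B(b) = -65/11 + b/11 (B(b) = -4*(-65 + b)/(-51 + 7) = -4*(-65 + b)/(-44) = -4*(-65 + b)*(-1)/44 = -4*(65/44 - b/44) = -65/11 + b/11)
-3639/B(-26) - 31109/10272 = -3639/(-65/11 + (1/11)*(-26)) - 31109/10272 = -3639/(-65/11 - 26/11) - 31109*1/10272 = -3639/(-91/11) - 31109/10272 = -3639*(-11/91) - 31109/10272 = 40029/91 - 31109/10272 = 408346969/934752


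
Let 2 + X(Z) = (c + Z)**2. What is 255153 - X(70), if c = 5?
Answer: 249530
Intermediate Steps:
X(Z) = -2 + (5 + Z)**2
255153 - X(70) = 255153 - (-2 + (5 + 70)**2) = 255153 - (-2 + 75**2) = 255153 - (-2 + 5625) = 255153 - 1*5623 = 255153 - 5623 = 249530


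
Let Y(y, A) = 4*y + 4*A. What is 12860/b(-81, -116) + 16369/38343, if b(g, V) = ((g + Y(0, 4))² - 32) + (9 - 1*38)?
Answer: 46770958/13305021 ≈ 3.5153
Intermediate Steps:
Y(y, A) = 4*A + 4*y
b(g, V) = -61 + (16 + g)² (b(g, V) = ((g + (4*4 + 4*0))² - 32) + (9 - 1*38) = ((g + (16 + 0))² - 32) + (9 - 38) = ((g + 16)² - 32) - 29 = ((16 + g)² - 32) - 29 = (-32 + (16 + g)²) - 29 = -61 + (16 + g)²)
12860/b(-81, -116) + 16369/38343 = 12860/(-61 + (16 - 81)²) + 16369/38343 = 12860/(-61 + (-65)²) + 16369*(1/38343) = 12860/(-61 + 4225) + 16369/38343 = 12860/4164 + 16369/38343 = 12860*(1/4164) + 16369/38343 = 3215/1041 + 16369/38343 = 46770958/13305021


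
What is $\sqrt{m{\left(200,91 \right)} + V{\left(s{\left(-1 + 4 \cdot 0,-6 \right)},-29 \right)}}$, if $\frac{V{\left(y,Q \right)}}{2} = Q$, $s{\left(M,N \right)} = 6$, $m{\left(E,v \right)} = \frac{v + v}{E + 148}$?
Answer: $\frac{i \sqrt{1740174}}{174} \approx 7.5814 i$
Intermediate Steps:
$m{\left(E,v \right)} = \frac{2 v}{148 + E}$
$V{\left(y,Q \right)} = 2 Q$
$\sqrt{m{\left(200,91 \right)} + V{\left(s{\left(-1 + 4 \cdot 0,-6 \right)},-29 \right)}} = \sqrt{2 \cdot 91 \frac{1}{148 + 200} + 2 \left(-29\right)} = \sqrt{2 \cdot 91 \cdot \frac{1}{348} - 58} = \sqrt{\frac{91}{174} - 58} = \sqrt{- \frac{10001}{174}} = \frac{i \sqrt{1740174}}{174}$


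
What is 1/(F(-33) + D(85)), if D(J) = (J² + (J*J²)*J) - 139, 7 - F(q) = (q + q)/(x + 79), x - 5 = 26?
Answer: 5/261038593 ≈ 1.9154e-8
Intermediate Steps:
x = 31 (x = 5 + 26 = 31)
F(q) = 7 - q/55 (F(q) = 7 - (q + q)/(31 + 79) = 7 - 2*q/110 = 7 - q/55)
D(J) = -139 + J² + J⁴ (D(J) = (J² + J³*J) - 139 = (J² + J⁴) - 139 = -139 + J² + J⁴)
1/(F(-33) + D(85)) = 1/((7 - 1/55*(-33)) + (-139 + 85² + 85⁴)) = 1/((7 + ⅗) + (-139 + 7225 + 52200625)) = 1/(38/5 + 52207711) = 1/(261038593/5) = 5/261038593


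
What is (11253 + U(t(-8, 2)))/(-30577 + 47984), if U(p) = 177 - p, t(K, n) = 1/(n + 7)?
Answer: 7913/12051 ≈ 0.65663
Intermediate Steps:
t(K, n) = 1/(7 + n)
(11253 + U(t(-8, 2)))/(-30577 + 47984) = (11253 + (177 - 1/(7 + 2)))/(-30577 + 47984) = (11253 + (177 - 1/9))/17407 = (11253 + (177 - 1*1/9))*(1/17407) = (11253 + (177 - 1/9))*(1/17407) = (11253 + 1592/9)*(1/17407) = (102869/9)*(1/17407) = 7913/12051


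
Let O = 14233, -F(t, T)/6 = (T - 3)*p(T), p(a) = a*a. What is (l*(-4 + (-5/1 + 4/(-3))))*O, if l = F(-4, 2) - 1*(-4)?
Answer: -12354244/3 ≈ -4.1181e+6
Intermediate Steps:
p(a) = a**2
F(t, T) = -6*T**2*(-3 + T) (F(t, T) = -6*(T - 3)*T**2 = -6*(-3 + T)*T**2 = -6*T**2*(-3 + T))
l = 28 (l = 6*2**2*(3 - 1*2) - 1*(-4) = 6*4*(3 - 2) + 4 = 6*4*1 + 4 = 24 + 4 = 28)
(l*(-4 + (-5/1 + 4/(-3))))*O = (28*(-4 + (-5/1 + 4/(-3))))*14233 = (28*(-4 + (-5*1 + 4*(-1/3))))*14233 = (28*(-4 + (-5 - 4/3)))*14233 = (28*(-4 - 19/3))*14233 = (28*(-31/3))*14233 = -868/3*14233 = -12354244/3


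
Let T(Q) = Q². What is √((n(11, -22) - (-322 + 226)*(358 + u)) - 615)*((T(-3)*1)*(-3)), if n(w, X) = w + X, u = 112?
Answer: -27*√44494 ≈ -5695.3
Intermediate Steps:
n(w, X) = X + w
√((n(11, -22) - (-322 + 226)*(358 + u)) - 615)*((T(-3)*1)*(-3)) = √(((-22 + 11) - (-322 + 226)*(358 + 112)) - 615)*(((-3)²*1)*(-3)) = √((-11 - (-96)*470) - 615)*((9*1)*(-3)) = √((-11 - 1*(-45120)) - 615)*(9*(-3)) = √((-11 + 45120) - 615)*(-27) = √(45109 - 615)*(-27) = √44494*(-27) = -27*√44494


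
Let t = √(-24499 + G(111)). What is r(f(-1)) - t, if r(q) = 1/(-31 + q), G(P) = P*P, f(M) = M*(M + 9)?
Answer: -1/39 - I*√12178 ≈ -0.025641 - 110.35*I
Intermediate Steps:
f(M) = M*(9 + M)
G(P) = P²
t = I*√12178 (t = √(-24499 + 111²) = √(-24499 + 12321) = √(-12178) = I*√12178 ≈ 110.35*I)
r(f(-1)) - t = 1/(-31 - (9 - 1)) - I*√12178 = 1/(-31 - 1*8) - I*√12178 = 1/(-31 - 8) - I*√12178 = 1/(-39) - I*√12178 = -1/39 - I*√12178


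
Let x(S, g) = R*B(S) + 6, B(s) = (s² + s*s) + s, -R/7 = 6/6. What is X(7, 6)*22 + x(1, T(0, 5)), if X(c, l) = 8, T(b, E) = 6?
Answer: 161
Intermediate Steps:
R = -7 (R = -42/6 = -7*1 = -7)
B(s) = s + 2*s² (B(s) = (s² + s²) + s = 2*s² + s = s + 2*s²)
x(S, g) = 6 - 7*S*(1 + 2*S) (x(S, g) = -7*S*(1 + 2*S) + 6 = 6 - 7*S*(1 + 2*S))
X(7, 6)*22 + x(1, T(0, 5)) = 8*22 + (6 - 7*1*(1 + 2*1)) = 176 + (6 - 7*1*(1 + 2)) = 176 + (6 - 7*1*3) = 176 + (6 - 21) = 176 - 15 = 161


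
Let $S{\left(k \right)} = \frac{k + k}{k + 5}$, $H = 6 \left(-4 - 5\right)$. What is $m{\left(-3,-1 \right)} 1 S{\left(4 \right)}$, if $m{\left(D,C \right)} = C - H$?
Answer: $\frac{424}{9} \approx 47.111$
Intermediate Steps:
$H = -54$ ($H = 6 \left(-9\right) = -54$)
$m{\left(D,C \right)} = 54 + C$ ($m{\left(D,C \right)} = C - -54 = C + 54 = 54 + C$)
$S{\left(k \right)} = \frac{2 k}{5 + k}$
$m{\left(-3,-1 \right)} 1 S{\left(4 \right)} = \left(54 - 1\right) 1 \cdot 2 \cdot 4 \frac{1}{5 + 4} = 53 \cdot 1 \cdot 2 \cdot 4 \cdot \frac{1}{9} = 53 \cdot 2 \cdot 4 \cdot \frac{1}{9} = 53 \cdot \frac{8}{9} = \frac{424}{9}$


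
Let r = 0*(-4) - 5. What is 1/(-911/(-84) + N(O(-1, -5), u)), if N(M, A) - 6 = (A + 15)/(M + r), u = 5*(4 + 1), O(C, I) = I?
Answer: 84/1079 ≈ 0.077850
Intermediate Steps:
r = -5 (r = 0 - 5 = -5)
u = 25 (u = 5*5 = 25)
N(M, A) = 6 + (15 + A)/(-5 + M) (N(M, A) = 6 + (A + 15)/(M - 5) = 6 + (15 + A)/(-5 + M))
1/(-911/(-84) + N(O(-1, -5), u)) = 1/(-911/(-84) + (-15 + 25 + 6*(-5))/(-5 - 5)) = 1/(-911*(-1/84) + (-15 + 25 - 30)/(-10)) = 1/(911/84 - ⅒*(-20)) = 1/(911/84 + 2) = 1/(1079/84) = 84/1079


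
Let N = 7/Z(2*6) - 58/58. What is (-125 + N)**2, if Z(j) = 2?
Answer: 60025/4 ≈ 15006.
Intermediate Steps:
N = 5/2 (N = 7/2 - 58/58 = 7*(1/2) - 58*1/58 = 7/2 - 1 = 5/2 ≈ 2.5000)
(-125 + N)**2 = (-125 + 5/2)**2 = (-245/2)**2 = 60025/4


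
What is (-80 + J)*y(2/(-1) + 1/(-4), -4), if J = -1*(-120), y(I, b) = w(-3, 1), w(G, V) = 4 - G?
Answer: 280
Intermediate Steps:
y(I, b) = 7 (y(I, b) = 4 - 1*(-3) = 4 + 3 = 7)
J = 120
(-80 + J)*y(2/(-1) + 1/(-4), -4) = (-80 + 120)*7 = 40*7 = 280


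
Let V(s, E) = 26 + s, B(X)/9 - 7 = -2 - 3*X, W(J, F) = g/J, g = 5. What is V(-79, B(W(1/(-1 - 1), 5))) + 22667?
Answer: 22614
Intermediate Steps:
W(J, F) = 5/J
B(X) = 45 - 27*X (B(X) = 63 + 9*(-2 - 3*X) = 63 + (-18 - 27*X) = 45 - 27*X)
V(-79, B(W(1/(-1 - 1), 5))) + 22667 = (26 - 79) + 22667 = -53 + 22667 = 22614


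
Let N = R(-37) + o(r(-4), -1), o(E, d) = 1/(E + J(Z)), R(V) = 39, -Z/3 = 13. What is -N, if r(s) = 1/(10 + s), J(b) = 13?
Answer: -3087/79 ≈ -39.076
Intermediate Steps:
Z = -39 (Z = -3*13 = -39)
o(E, d) = 1/(13 + E) (o(E, d) = 1/(E + 13) = 1/(13 + E))
N = 3087/79 (N = 39 + 1/(13 + 1/(10 - 4)) = 39 + 1/(13 + 1/6) = 39 + 1/(79/6) = 39 + 6/79 = 3087/79 ≈ 39.076)
-N = -1*3087/79 = -3087/79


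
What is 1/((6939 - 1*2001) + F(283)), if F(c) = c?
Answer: 1/5221 ≈ 0.00019153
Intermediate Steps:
1/((6939 - 1*2001) + F(283)) = 1/((6939 - 1*2001) + 283) = 1/((6939 - 2001) + 283) = 1/(4938 + 283) = 1/5221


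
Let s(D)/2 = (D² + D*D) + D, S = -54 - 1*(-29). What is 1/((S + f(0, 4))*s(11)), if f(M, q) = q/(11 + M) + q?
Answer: -1/10442 ≈ -9.5767e-5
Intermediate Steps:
S = -25 (S = -54 + 29 = -25)
f(M, q) = q + q/(11 + M) (f(M, q) = q/(11 + M) + q = q + q/(11 + M))
s(D) = 2*D + 4*D² (s(D) = 2*((D² + D*D) + D) = 2*((D² + D²) + D) = 2*(2*D² + D) = 2*(D + 2*D²) = 2*D + 4*D²)
1/((S + f(0, 4))*s(11)) = 1/((-25 + 4*(12 + 0)/(11 + 0))*(2*11*(1 + 2*11))) = 1/((-25 + 4*12/11)*(2*11*(1 + 22))) = 1/((-25 + 4*(1/11)*12)*(2*11*23)) = 1/((-25 + 48/11)*506) = 1/(-227/11*506) = 1/(-10442) = -1/10442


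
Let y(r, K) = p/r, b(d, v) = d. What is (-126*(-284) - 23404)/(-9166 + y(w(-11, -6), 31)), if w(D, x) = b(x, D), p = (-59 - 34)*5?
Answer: -24760/18177 ≈ -1.3622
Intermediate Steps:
p = -465 (p = -93*5 = -465)
w(D, x) = x
y(r, K) = -465/r
(-126*(-284) - 23404)/(-9166 + y(w(-11, -6), 31)) = (-126*(-284) - 23404)/(-9166 - 465/(-6)) = (35784 - 23404)/(-9166 - 465*(-⅙)) = 12380/(-9166 + 155/2) = 12380/(-18177/2) = 12380*(-2/18177) = -24760/18177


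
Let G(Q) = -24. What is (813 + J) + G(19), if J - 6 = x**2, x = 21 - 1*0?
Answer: 1236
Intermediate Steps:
x = 21 (x = 21 + 0 = 21)
J = 447 (J = 6 + 21**2 = 6 + 441 = 447)
(813 + J) + G(19) = (813 + 447) - 24 = 1260 - 24 = 1236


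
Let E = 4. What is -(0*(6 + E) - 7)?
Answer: 7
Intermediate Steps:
-(0*(6 + E) - 7) = -(0*(6 + 4) - 7) = -(0*10 - 7) = -(0 - 7) = -1*(-7) = 7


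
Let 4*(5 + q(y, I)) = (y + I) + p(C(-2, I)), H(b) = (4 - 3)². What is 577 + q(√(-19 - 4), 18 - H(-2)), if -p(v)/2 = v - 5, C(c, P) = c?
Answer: 2319/4 + I*√23/4 ≈ 579.75 + 1.199*I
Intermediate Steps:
p(v) = 10 - 2*v (p(v) = -2*(v - 5) = -2*(-5 + v) = 10 - 2*v)
H(b) = 1 (H(b) = 1² = 1)
q(y, I) = -3/2 + I/4 + y/4 (q(y, I) = -5 + ((y + I) + (10 - 2*(-2)))/4 = -5 + ((I + y) + (10 + 4))/4 = -5 + ((I + y) + 14)/4 = -5 + (14 + I + y)/4 = -5 + (7/2 + I/4 + y/4) = -3/2 + I/4 + y/4)
577 + q(√(-19 - 4), 18 - H(-2)) = 577 + (-3/2 + (18 - 1*1)/4 + √(-19 - 4)/4) = 577 + (-3/2 + (18 - 1)/4 + √(-23)/4) = 577 + (-3/2 + (¼)*17 + (I*√23)/4) = 577 + (-3/2 + 17/4 + I*√23/4) = 577 + (11/4 + I*√23/4) = 2319/4 + I*√23/4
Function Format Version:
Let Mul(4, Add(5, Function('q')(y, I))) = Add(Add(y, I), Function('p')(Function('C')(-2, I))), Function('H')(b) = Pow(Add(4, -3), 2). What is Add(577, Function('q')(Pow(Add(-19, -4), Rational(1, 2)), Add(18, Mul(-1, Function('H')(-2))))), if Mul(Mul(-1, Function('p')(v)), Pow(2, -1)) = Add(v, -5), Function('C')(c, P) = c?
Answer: Add(Rational(2319, 4), Mul(Rational(1, 4), I, Pow(23, Rational(1, 2)))) ≈ Add(579.75, Mul(1.1990, I))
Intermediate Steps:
Function('p')(v) = Add(10, Mul(-2, v)) (Function('p')(v) = Mul(-2, Add(v, -5)) = Mul(-2, Add(-5, v)) = Add(10, Mul(-2, v)))
Function('H')(b) = 1 (Function('H')(b) = Pow(1, 2) = 1)
Function('q')(y, I) = Add(Rational(-3, 2), Mul(Rational(1, 4), I), Mul(Rational(1, 4), y)) (Function('q')(y, I) = Add(-5, Mul(Rational(1, 4), Add(Add(y, I), Add(10, Mul(-2, -2))))) = Add(-5, Mul(Rational(1, 4), Add(Add(I, y), Add(10, 4)))) = Add(-5, Mul(Rational(1, 4), Add(Add(I, y), 14))) = Add(-5, Mul(Rational(1, 4), Add(14, I, y))) = Add(-5, Add(Rational(7, 2), Mul(Rational(1, 4), I), Mul(Rational(1, 4), y))) = Add(Rational(-3, 2), Mul(Rational(1, 4), I), Mul(Rational(1, 4), y)))
Add(577, Function('q')(Pow(Add(-19, -4), Rational(1, 2)), Add(18, Mul(-1, Function('H')(-2))))) = Add(577, Add(Rational(-3, 2), Mul(Rational(1, 4), Add(18, Mul(-1, 1))), Mul(Rational(1, 4), Pow(Add(-19, -4), Rational(1, 2))))) = Add(577, Add(Rational(-3, 2), Mul(Rational(1, 4), Add(18, -1)), Mul(Rational(1, 4), Pow(-23, Rational(1, 2))))) = Add(577, Add(Rational(-3, 2), Mul(Rational(1, 4), 17), Mul(Rational(1, 4), Mul(I, Pow(23, Rational(1, 2)))))) = Add(577, Add(Rational(-3, 2), Rational(17, 4), Mul(Rational(1, 4), I, Pow(23, Rational(1, 2))))) = Add(577, Add(Rational(11, 4), Mul(Rational(1, 4), I, Pow(23, Rational(1, 2))))) = Add(Rational(2319, 4), Mul(Rational(1, 4), I, Pow(23, Rational(1, 2))))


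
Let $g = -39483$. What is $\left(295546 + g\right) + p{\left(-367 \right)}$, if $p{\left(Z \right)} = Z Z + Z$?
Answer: $390385$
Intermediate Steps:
$p{\left(Z \right)} = Z + Z^{2}$ ($p{\left(Z \right)} = Z^{2} + Z = Z + Z^{2}$)
$\left(295546 + g\right) + p{\left(-367 \right)} = \left(295546 - 39483\right) - 367 \left(1 - 367\right) = 256063 - -134322 = 256063 + 134322 = 390385$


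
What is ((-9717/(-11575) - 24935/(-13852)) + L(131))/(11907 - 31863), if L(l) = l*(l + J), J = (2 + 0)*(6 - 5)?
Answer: -2793973031209/3199683176400 ≈ -0.87320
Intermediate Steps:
J = 2 (J = 2*1 = 2)
L(l) = l*(2 + l) (L(l) = l*(l + 2) = l*(2 + l))
((-9717/(-11575) - 24935/(-13852)) + L(131))/(11907 - 31863) = ((-9717/(-11575) - 24935/(-13852)) + 131*(2 + 131))/(11907 - 31863) = ((-9717*(-1/11575) - 24935*(-1/13852)) + 131*133)/(-19956) = ((9717/11575 + 24935/13852) + 17423)*(-1/19956) = (423222509/160336900 + 17423)*(-1/19956) = (2793973031209/160336900)*(-1/19956) = -2793973031209/3199683176400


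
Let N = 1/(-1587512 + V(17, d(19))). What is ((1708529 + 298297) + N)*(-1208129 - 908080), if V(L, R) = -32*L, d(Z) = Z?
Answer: -2248085551214087765/529352 ≈ -4.2469e+12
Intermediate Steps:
N = -1/1588056 (N = 1/(-1587512 - 32*17) = 1/(-1587512 - 544) = 1/(-1588056) = -1/1588056 ≈ -6.2970e-7)
((1708529 + 298297) + N)*(-1208129 - 908080) = ((1708529 + 298297) - 1/1588056)*(-1208129 - 908080) = (2006826 - 1/1588056)*(-2116209) = (3186952070255/1588056)*(-2116209) = -2248085551214087765/529352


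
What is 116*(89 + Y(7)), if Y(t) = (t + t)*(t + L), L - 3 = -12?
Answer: 7076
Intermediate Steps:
L = -9 (L = 3 - 12 = -9)
Y(t) = 2*t*(-9 + t) (Y(t) = (t + t)*(t - 9) = (2*t)*(-9 + t) = 2*t*(-9 + t))
116*(89 + Y(7)) = 116*(89 + 2*7*(-9 + 7)) = 116*(89 + 2*7*(-2)) = 116*(89 - 28) = 116*61 = 7076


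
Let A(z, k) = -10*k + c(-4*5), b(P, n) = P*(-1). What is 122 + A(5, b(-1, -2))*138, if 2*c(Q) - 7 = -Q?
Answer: 605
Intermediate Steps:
c(Q) = 7/2 - Q/2 (c(Q) = 7/2 + (-Q)/2 = 7/2 - Q/2)
b(P, n) = -P
A(z, k) = 27/2 - 10*k (A(z, k) = -10*k + (7/2 - (-2)*5) = -10*k + (7/2 - ½*(-20)) = -10*k + (7/2 + 10) = -10*k + 27/2 = 27/2 - 10*k)
122 + A(5, b(-1, -2))*138 = 122 + (27/2 - (-10)*(-1))*138 = 122 + (27/2 - 10*1)*138 = 122 + (27/2 - 10)*138 = 122 + (7/2)*138 = 122 + 483 = 605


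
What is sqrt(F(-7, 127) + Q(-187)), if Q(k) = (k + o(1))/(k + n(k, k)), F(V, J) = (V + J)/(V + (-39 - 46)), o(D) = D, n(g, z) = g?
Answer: I*sqrt(14928771)/4301 ≈ 0.89834*I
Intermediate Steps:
F(V, J) = (J + V)/(-85 + V) (F(V, J) = (J + V)/(V - 85) = (J + V)/(-85 + V))
Q(k) = (1 + k)/(2*k) (Q(k) = (k + 1)/(k + k) = (1 + k)/((2*k)) = (1 + k)*(1/(2*k)) = (1 + k)/(2*k))
sqrt(F(-7, 127) + Q(-187)) = sqrt((127 - 7)/(-85 - 7) + (1/2)*(1 - 187)/(-187)) = sqrt(120/(-92) + (1/2)*(-1/187)*(-186)) = sqrt(-1/92*120 + 93/187) = sqrt(-30/23 + 93/187) = sqrt(-3471/4301) = I*sqrt(14928771)/4301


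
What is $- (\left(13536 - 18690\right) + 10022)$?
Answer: $-4868$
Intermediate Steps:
$- (\left(13536 - 18690\right) + 10022) = - (-5154 + 10022) = \left(-1\right) 4868 = -4868$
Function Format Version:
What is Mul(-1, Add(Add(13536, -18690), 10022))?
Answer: -4868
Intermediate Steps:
Mul(-1, Add(Add(13536, -18690), 10022)) = Mul(-1, Add(-5154, 10022)) = Mul(-1, 4868) = -4868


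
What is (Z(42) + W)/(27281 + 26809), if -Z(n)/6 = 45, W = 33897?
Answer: 11209/18030 ≈ 0.62169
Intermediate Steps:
Z(n) = -270 (Z(n) = -6*45 = -270)
(Z(42) + W)/(27281 + 26809) = (-270 + 33897)/(27281 + 26809) = 33627/54090 = 33627*(1/54090) = 11209/18030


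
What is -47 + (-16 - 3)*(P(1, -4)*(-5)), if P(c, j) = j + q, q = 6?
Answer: 143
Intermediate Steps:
P(c, j) = 6 + j (P(c, j) = j + 6 = 6 + j)
-47 + (-16 - 3)*(P(1, -4)*(-5)) = -47 + (-16 - 3)*((6 - 4)*(-5)) = -47 - 38*(-5) = -47 - 19*(-10) = -47 + 190 = 143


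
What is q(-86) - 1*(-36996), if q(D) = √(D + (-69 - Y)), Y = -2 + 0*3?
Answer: 36996 + 3*I*√17 ≈ 36996.0 + 12.369*I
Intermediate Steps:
Y = -2 (Y = -2 + 0 = -2)
q(D) = √(-67 + D) (q(D) = √(D + (-69 - 1*(-2))) = √(D + (-69 + 2)) = √(D - 67) = √(-67 + D))
q(-86) - 1*(-36996) = √(-67 - 86) - 1*(-36996) = √(-153) + 36996 = 3*I*√17 + 36996 = 36996 + 3*I*√17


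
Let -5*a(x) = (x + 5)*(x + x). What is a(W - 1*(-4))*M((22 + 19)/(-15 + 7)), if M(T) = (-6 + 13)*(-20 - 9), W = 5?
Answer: 51156/5 ≈ 10231.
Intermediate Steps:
M(T) = -203 (M(T) = 7*(-29) = -203)
a(x) = -2*x*(5 + x)/5 (a(x) = -(x + 5)*(x + x)/5 = -(5 + x)*2*x/5 = -2*x*(5 + x)/5)
a(W - 1*(-4))*M((22 + 19)/(-15 + 7)) = -2*(5 - 1*(-4))*(5 + (5 - 1*(-4)))/5*(-203) = -2*(5 + 4)*(5 + (5 + 4))/5*(-203) = -⅖*9*(5 + 9)*(-203) = -⅖*9*14*(-203) = -252/5*(-203) = 51156/5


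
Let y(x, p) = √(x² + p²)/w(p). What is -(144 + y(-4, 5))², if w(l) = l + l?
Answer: -(1440 + √41)²/100 ≈ -20921.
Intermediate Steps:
w(l) = 2*l
y(x, p) = √(p² + x²)/(2*p) (y(x, p) = √(x² + p²)/((2*p)) = √(p² + x²)*(1/(2*p)) = √(p² + x²)/(2*p))
-(144 + y(-4, 5))² = -(144 + (½)*√(5² + (-4)²)/5)² = -(144 + (½)*(⅕)*√(25 + 16))² = -(144 + (½)*(⅕)*√41)² = -(144 + √41/10)²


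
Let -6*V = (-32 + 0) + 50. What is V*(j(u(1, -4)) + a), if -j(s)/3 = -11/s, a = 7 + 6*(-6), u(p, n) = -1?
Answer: 186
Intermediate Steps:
a = -29 (a = 7 - 36 = -29)
j(s) = 33/s (j(s) = -(-33)/s = 33/s)
V = -3 (V = -((-32 + 0) + 50)/6 = -(-32 + 50)/6 = -⅙*18 = -3)
V*(j(u(1, -4)) + a) = -3*(33/(-1) - 29) = -3*(33*(-1) - 29) = -3*(-33 - 29) = -3*(-62) = 186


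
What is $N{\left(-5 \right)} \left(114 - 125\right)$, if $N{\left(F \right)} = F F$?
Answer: $-275$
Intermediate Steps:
$N{\left(F \right)} = F^{2}$
$N{\left(-5 \right)} \left(114 - 125\right) = \left(-5\right)^{2} \left(114 - 125\right) = 25 \left(-11\right) = -275$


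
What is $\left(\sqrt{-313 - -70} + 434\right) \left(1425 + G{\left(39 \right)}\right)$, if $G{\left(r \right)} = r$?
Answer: $635376 + 13176 i \sqrt{3} \approx 6.3538 \cdot 10^{5} + 22822.0 i$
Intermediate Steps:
$\left(\sqrt{-313 - -70} + 434\right) \left(1425 + G{\left(39 \right)}\right) = \left(\sqrt{-313 - -70} + 434\right) \left(1425 + 39\right) = \left(\sqrt{-313 + 70} + 434\right) 1464 = \left(\sqrt{-243} + 434\right) 1464 = \left(9 i \sqrt{3} + 434\right) 1464 = \left(434 + 9 i \sqrt{3}\right) 1464 = 635376 + 13176 i \sqrt{3}$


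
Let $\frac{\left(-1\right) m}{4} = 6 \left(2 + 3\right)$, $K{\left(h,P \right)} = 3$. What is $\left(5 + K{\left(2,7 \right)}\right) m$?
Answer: $-960$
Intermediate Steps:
$m = -120$ ($m = - 4 \cdot 6 \left(2 + 3\right) = - 4 \cdot 6 \cdot 5 = \left(-4\right) 30 = -120$)
$\left(5 + K{\left(2,7 \right)}\right) m = \left(5 + 3\right) \left(-120\right) = 8 \left(-120\right) = -960$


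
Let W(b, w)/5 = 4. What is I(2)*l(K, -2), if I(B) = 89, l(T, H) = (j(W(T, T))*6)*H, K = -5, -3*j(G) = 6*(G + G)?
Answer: 85440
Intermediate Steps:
W(b, w) = 20 (W(b, w) = 5*4 = 20)
j(G) = -4*G (j(G) = -2*(G + G) = -2*2*G = -4*G)
l(T, H) = -480*H (l(T, H) = (-4*20*6)*H = (-80*6)*H = -480*H)
I(2)*l(K, -2) = 89*(-480*(-2)) = 89*960 = 85440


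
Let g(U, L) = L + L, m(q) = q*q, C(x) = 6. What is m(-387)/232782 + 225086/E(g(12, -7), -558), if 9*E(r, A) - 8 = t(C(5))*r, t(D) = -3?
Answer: 78595201953/1939850 ≈ 40516.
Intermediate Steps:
m(q) = q²
g(U, L) = 2*L
E(r, A) = 8/9 - r/3 (E(r, A) = 8/9 + (-3*r)/9 = 8/9 - r/3)
m(-387)/232782 + 225086/E(g(12, -7), -558) = (-387)²/232782 + 225086/(8/9 - 2*(-7)/3) = 149769*(1/232782) + 225086/(8/9 - ⅓*(-14)) = 49923/77594 + 225086/(8/9 + 14/3) = 49923/77594 + 225086/(50/9) = 49923/77594 + 225086*(9/50) = 49923/77594 + 1012887/25 = 78595201953/1939850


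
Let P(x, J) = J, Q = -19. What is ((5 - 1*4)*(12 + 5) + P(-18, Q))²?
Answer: 4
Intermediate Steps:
((5 - 1*4)*(12 + 5) + P(-18, Q))² = ((5 - 1*4)*(12 + 5) - 19)² = ((5 - 4)*17 - 19)² = (1*17 - 19)² = (17 - 19)² = (-2)² = 4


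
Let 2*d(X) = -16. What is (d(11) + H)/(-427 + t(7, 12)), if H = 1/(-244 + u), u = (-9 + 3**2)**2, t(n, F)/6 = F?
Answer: 1953/86620 ≈ 0.022547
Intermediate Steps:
t(n, F) = 6*F
d(X) = -8 (d(X) = (1/2)*(-16) = -8)
u = 0 (u = (-9 + 9)**2 = 0**2 = 0)
H = -1/244 (H = 1/(-244 + 0) = 1/(-244) = -1/244 ≈ -0.0040984)
(d(11) + H)/(-427 + t(7, 12)) = (-8 - 1/244)/(-427 + 6*12) = -1953/(244*(-427 + 72)) = -1953/244/(-355) = -1953/244*(-1/355) = 1953/86620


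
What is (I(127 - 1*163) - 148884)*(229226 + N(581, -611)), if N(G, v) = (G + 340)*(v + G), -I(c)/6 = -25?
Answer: -29984179464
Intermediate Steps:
I(c) = 150 (I(c) = -6*(-25) = 150)
N(G, v) = (340 + G)*(G + v)
(I(127 - 1*163) - 148884)*(229226 + N(581, -611)) = (150 - 148884)*(229226 + (581² + 340*581 + 340*(-611) + 581*(-611))) = -148734*(229226 + (337561 + 197540 - 207740 - 354991)) = -148734*(229226 - 27630) = -148734*201596 = -29984179464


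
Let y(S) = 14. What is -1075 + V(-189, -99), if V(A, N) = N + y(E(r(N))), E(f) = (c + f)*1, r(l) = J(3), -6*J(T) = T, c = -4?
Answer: -1160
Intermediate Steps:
J(T) = -T/6
r(l) = -½ (r(l) = -⅙*3 = -½)
E(f) = -4 + f (E(f) = (-4 + f)*1 = -4 + f)
V(A, N) = 14 + N (V(A, N) = N + 14 = 14 + N)
-1075 + V(-189, -99) = -1075 + (14 - 99) = -1075 - 85 = -1160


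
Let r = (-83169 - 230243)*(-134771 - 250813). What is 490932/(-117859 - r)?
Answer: -490932/120846770467 ≈ -4.0624e-6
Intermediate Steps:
r = 120846652608 (r = -313412*(-385584) = 120846652608)
490932/(-117859 - r) = 490932/(-117859 - 1*120846652608) = 490932/(-117859 - 120846652608) = 490932/(-120846770467) = 490932*(-1/120846770467) = -490932/120846770467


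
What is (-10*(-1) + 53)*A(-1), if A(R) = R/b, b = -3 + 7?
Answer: -63/4 ≈ -15.750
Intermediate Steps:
b = 4
A(R) = R/4
(-10*(-1) + 53)*A(-1) = (-10*(-1) + 53)*((1/4)*(-1)) = (10 + 53)*(-1/4) = 63*(-1/4) = -63/4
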